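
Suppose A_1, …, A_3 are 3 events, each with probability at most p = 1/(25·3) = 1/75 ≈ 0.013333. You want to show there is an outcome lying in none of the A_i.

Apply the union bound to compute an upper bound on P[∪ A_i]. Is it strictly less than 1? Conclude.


Union bound: P[∪_{i=1}^{3} A_i] ≤ Σ_i P[A_i] ≤ 3·p = 3·(1/75) = 1/25.
Numerically: 1/25 ≈ 0.040000.
Is 1/25 < 1? YES.
Since P[∪ A_i] ≤ 1/25 < 1, the complement has P[∩ A_i^c] ≥ 1 − 1/25 = 24/25 > 0, so some outcome avoids every A_i.

3·p = 1/25 ≈ 0.040000; existence CERTIFIED by the union bound.


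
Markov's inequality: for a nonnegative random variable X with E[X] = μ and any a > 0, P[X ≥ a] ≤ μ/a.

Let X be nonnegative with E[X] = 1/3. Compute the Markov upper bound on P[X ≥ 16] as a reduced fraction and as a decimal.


μ = E[X] = 1/3, a = 16.
Markov: P[X ≥ 16] ≤ μ/a = (1/3)/16 = 1/48.
Numerically: ≈ 0.02083.
(Since a = 16 > μ = 0.33333, the bound 1/48 is < 1 and informative.)

P[X ≥ 16] ≤ 1/48 ≈ 0.02083.


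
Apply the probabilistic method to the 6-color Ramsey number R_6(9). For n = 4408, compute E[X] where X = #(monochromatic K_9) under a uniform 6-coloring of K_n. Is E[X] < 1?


E[X] = C(4408, 9) · 6^{1 − 36} = 1717362945146264156457459600 · 6^{−35} = 1717362945146264156457459600/1719070799748422591028658176.
As a reduced fraction: E[X] = 35778394690547169926197075/35813974994758803979763712 ≈ 0.999007.
Is E[X] < 1? YES.
Since E[X] < 1, there exists a 6-coloring of K_{4408} with no monochromatic K_9; hence R_6(9) > 4408.

E[X] = 35778394690547169926197075/35813974994758803979763712 ≈ 0.999007; E[X] < 1, so R_6(9) > 4408.


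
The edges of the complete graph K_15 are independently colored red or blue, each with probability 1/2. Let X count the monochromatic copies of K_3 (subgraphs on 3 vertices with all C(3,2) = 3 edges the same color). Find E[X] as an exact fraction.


Let X = Σ_S X_S over the C(15, 3) = 455 subsets S of size 3, where X_S = 1 if the K_3 on S is monochromatic.
For a fixed S, the K_3 on S has C(3, 2) = 3 edges. P[all 3 edges red] = (1/2)^3, and likewise for blue, so P[monochromatic] = 2·(1/2)^3 = 2^{1 − 3} = 1/4.
Summing: E[X] = C(15, 3) · 2^{1 − 3} = 455 · 1/4 = 455/4.
Numerically: E[X] ≈ 113.750.

E[X] = C(15,3)·2^(1−C(3,2)) = 455/4 ≈ 113.750.


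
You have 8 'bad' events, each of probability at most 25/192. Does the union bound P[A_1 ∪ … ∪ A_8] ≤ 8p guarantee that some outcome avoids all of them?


Union bound: P[∪_{i=1}^{8} A_i] ≤ Σ_i P[A_i] ≤ 8·p = 8·(25/192) = 25/24.
Numerically: 25/24 ≈ 1.041667.
Is 25/24 < 1? NO.
Since the bound 25/24 is ≥ 1, the union bound is uninformative here; it does NOT by itself certify existence.

8·p = 25/24 ≈ 1.041667; existence NOT certified by the union bound.


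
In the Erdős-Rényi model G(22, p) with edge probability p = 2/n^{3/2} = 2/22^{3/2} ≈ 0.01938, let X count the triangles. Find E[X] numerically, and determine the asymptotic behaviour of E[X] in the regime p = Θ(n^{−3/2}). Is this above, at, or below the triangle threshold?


Number of potential triangles: C(22, 3) = 1540.
Each occurs with probability p³ ≈ (0.01938)³ ≈ 7.280948e-06.
By linearity: E[X] = C(22, 3)·p³ ≈ 1540 · 7.280948e-06 ≈ 0.0112.
Since α = 3/2 > 1, p = c/n^{3/2} = o(1/n) is below the triangle threshold p ~ 1/n. Asymptotically E[X] ~ (c³/6)·n^{3(1−α)} = (2³/6)·n^{-1.5} → 0, so by Markov's inequality G has no triangles w.h.p.

E[X] ≈ 0.0112; in regime p = Θ(1/n^{3/2}) E[X] tends to 0 (below the triangle threshold p ~ 1/n).


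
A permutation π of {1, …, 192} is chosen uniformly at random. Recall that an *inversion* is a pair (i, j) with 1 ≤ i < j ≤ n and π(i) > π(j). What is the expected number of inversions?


Write X = Σ X_I over the C(192, 2) = 18336 pairs i < j, with X_I the indicator of one inversion.
There are 18336 indicators.
For each fixed pair i < j, the values π(i) and π(j) are two distinct elements of {1, …, 192} in uniformly random order; by symmetry P[π(i) > π(j)] = 1/2.
By linearity: E[X] = 18336 · (1/2) = C(192, 2) · (1/2) = 18336/2 = 9168 ≈ 9168.000.

E[X] = 9168 = 9168.000.


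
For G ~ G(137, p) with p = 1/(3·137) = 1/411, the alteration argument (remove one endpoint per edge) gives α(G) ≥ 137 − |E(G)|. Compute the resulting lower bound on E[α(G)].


E[|E(G)|] = C(137, 2)·p = 9316 · (1/411) = 68/3.
E[α(G)] ≥ n − E[|E(G)|] = 137 − 68/3 = 343/3.
Numerically: ≈ 114.33333.
(This is only a lower bound; the true E[α(G)] may be larger.)

E[α(G)] ≥ 343/3 ≈ 114.33333.


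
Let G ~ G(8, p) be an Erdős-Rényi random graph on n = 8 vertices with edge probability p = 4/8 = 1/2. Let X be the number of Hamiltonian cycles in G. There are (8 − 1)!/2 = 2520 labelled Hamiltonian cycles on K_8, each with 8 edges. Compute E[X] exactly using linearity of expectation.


K_8 has (8 − 1)!/2 = 2520 labelled Hamiltonian cycles.
For each such Hamiltonian cycle H, let X_H = 1 if all 8 edges of H are present in G. Then P[X_H = 1] = p^{8} = (1/2)^{8} = 1/256.
By linearity of expectation: E[X] = Σ_H E[X_H] = 2520 · p^{8} = 2520 · 1/256 = 315/32.
Numerically: E[X] ≈ 9.844.

E[X] = 2520 · (1/2)^{8} = 315/32 ≈ 9.844.


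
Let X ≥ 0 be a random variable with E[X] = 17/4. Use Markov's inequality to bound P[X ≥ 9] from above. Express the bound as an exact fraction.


μ = E[X] = 17/4, a = 9.
Markov: P[X ≥ 9] ≤ μ/a = (17/4)/9 = 17/36.
Numerically: ≈ 0.47222.
(Since a = 9 > μ = 4.25000, the bound 17/36 is < 1 and informative.)

P[X ≥ 9] ≤ 17/36 ≈ 0.47222.


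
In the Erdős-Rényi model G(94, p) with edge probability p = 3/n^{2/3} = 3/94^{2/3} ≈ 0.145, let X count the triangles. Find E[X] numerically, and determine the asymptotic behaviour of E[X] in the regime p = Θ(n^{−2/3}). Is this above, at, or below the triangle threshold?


Number of potential triangles: C(94, 3) = 134044.
Each occurs with probability p³ ≈ (0.145)³ ≈ 3.05568e-03.
By linearity: E[X] = C(94, 3)·p³ ≈ 134044 · 3.05568e-03 ≈ 409.596.
Since α = 2/3 < 1, p = c/n^{2/3} ≫ 1/n is above the triangle threshold p ~ 1/n. Asymptotically E[X] ~ (c³/6)·n^{3(1−α)} = (3³/6)·n^{1} → ∞; triangles are abundant w.h.p.

E[X] ≈ 409.596; in regime p = Θ(1/n^{2/3}) E[X] diverges (above the triangle threshold p ~ 1/n).


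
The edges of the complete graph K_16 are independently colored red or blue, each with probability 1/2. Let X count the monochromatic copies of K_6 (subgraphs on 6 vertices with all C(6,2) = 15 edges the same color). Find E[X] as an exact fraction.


Let X = Σ_S X_S over the C(16, 6) = 8008 subsets S of size 6, where X_S = 1 if the K_6 on S is monochromatic.
For a fixed S, the K_6 on S has C(6, 2) = 15 edges. P[all 15 edges red] = (1/2)^15, and likewise for blue, so P[monochromatic] = 2·(1/2)^15 = 2^{1 − 15} = 1/16384.
By linearity: E[X] = C(16, 6) · 2^{1 − 15} = 8008 · 1/16384 = 1001/2048.
Numerically: E[X] ≈ 0.489.

E[X] = C(16,6)·2^(1−C(6,2)) = 1001/2048 ≈ 0.489.


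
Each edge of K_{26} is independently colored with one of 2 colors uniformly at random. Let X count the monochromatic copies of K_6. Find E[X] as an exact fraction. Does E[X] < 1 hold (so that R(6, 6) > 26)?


E[X] = C(26, 6) · 2^{1 − 15} = 230230 · 2^{−14} = 230230/16384.
As a reduced fraction: E[X] = 115115/8192 ≈ 14.052124.
Is E[X] < 1? NO.
Since E[X] ≥ 1, the first-moment bound is inconclusive at n = 26; it does NOT by itself certify R(6, 6) > 26.

E[X] = 115115/8192 ≈ 14.052124; E[X] ≥ 1; first-moment method inconclusive here.


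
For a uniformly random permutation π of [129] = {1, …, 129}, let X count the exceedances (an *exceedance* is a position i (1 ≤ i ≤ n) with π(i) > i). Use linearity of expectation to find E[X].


Write X = Σ_{i=1}^{129} X_i, where X_i = 1_{π(i) > i}.
For each fixed i, π(i) is uniform over {1, …, 129} (marginal of a uniform permutation), so P[π(i) > i] = (n − i)/n. Summing: Σ_{i=1}^{129} (n − i)/n = (0 + 1 + … + 128)/129 = 129(129 − 1)/(2·129) = (129 − 1)/2.
Hence E[X] = Σ_{i=1}^{129} (129 − i)/129 = 64 ≈ 64.00000.

E[X] = 64 = 64.00000.


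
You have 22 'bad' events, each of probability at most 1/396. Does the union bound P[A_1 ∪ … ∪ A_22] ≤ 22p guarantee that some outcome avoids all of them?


Union bound: P[∪_{i=1}^{22} A_i] ≤ Σ_i P[A_i] ≤ 22·p = 22·(1/396) = 1/18.
Numerically: 1/18 ≈ 0.055556.
Is 1/18 < 1? YES.
Since P[∪ A_i] ≤ 1/18 < 1, the complement has P[∩ A_i^c] ≥ 1 − 1/18 = 17/18 > 0, so some outcome avoids every A_i.

22·p = 1/18 ≈ 0.055556; existence CERTIFIED by the union bound.


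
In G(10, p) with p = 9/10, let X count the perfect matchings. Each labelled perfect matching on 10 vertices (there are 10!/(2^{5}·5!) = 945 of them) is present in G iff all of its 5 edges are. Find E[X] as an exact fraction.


K_10 has 10!/(2^{5}·5!) = 945 labelled perfect matchings.
For each such perfect matching H, let X_H = 1 if all 5 edges of H are present in G. Then P[X_H = 1] = p^{5} = (9/10)^{5} = 59049/100000.
By linearity of expectation: E[X] = Σ_H E[X_H] = 945 · p^{5} = 945 · 59049/100000 = 11160261/20000.
Numerically: E[X] ≈ 558.013.

E[X] = 945 · (9/10)^{5} = 11160261/20000 ≈ 558.013.


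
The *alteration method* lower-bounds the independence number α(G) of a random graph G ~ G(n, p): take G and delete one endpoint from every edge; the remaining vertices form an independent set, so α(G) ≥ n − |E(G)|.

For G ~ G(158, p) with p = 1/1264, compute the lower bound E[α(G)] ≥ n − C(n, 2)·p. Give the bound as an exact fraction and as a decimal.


E[|E(G)|] = C(158, 2)·p = 12403 · (1/1264) = 157/16.
E[α(G)] ≥ n − E[|E(G)|] = 158 − 157/16 = 2371/16.
Numerically: ≈ 148.187500.
(This is only a lower bound; the true E[α(G)] may be larger.)

E[α(G)] ≥ 2371/16 ≈ 148.187500.


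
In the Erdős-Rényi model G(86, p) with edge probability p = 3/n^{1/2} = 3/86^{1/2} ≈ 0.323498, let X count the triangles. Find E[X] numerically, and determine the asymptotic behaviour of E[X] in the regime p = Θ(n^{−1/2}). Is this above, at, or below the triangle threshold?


Number of potential triangles: C(86, 3) = 102340.
Each occurs with probability p³ ≈ (0.323498)³ ≈ 3.38544753e-02.
By linearity: E[X] = C(86, 3)·p³ ≈ 102340 · 3.38544753e-02 ≈ 3464.667003.
Since α = 1/2 < 1, p = c/n^{1/2} ≫ 1/n is above the triangle threshold p ~ 1/n. Asymptotically E[X] ~ (c³/6)·n^{3(1−α)} = (3³/6)·n^{1.5} → ∞; triangles are abundant w.h.p.

E[X] ≈ 3464.667003; in regime p = Θ(1/n^{1/2}) E[X] diverges (above the triangle threshold p ~ 1/n).


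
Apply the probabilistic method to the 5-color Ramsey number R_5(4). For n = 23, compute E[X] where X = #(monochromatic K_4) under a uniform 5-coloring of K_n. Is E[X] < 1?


E[X] = C(23, 4) · 5^{1 − 6} = 8855 · 5^{−5} = 8855/3125.
As a reduced fraction: E[X] = 1771/625 ≈ 2.83360.
Is E[X] < 1? NO.
Since E[X] ≥ 1, the first-moment bound is inconclusive at n = 23; it does NOT by itself certify R_5(4) > 23.

E[X] = 1771/625 ≈ 2.83360; E[X] ≥ 1; first-moment method inconclusive here.


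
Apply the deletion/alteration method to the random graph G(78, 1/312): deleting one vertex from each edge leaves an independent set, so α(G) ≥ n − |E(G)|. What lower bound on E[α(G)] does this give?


E[|E(G)|] = C(78, 2)·p = 3003 · (1/312) = 77/8.
E[α(G)] ≥ n − E[|E(G)|] = 78 − 77/8 = 547/8.
Numerically: ≈ 68.375000.
(This is only a lower bound; the true E[α(G)] may be larger.)

E[α(G)] ≥ 547/8 ≈ 68.375000.


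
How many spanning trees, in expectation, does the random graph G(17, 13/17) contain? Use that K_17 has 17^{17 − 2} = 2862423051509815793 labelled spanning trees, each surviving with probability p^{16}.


K_17 has 17^{17 − 2} = 2862423051509815793 labelled spanning trees.
For each such spanning tree H, let X_H = 1 if all 16 edges of H are present in G. Then P[X_H = 1] = p^{16} = (13/17)^{16} = 665416609183179841/48661191875666868481.
Summing the indicators: E[X] = Σ_H E[X_H] = 2862423051509815793 · p^{16} = 2862423051509815793 · 665416609183179841/48661191875666868481 = 665416609183179841/17.
Numerically: E[X] ≈ 3.9142e+16.

E[X] = 2862423051509815793 · (13/17)^{16} = 665416609183179841/17 ≈ 3.9142e+16.


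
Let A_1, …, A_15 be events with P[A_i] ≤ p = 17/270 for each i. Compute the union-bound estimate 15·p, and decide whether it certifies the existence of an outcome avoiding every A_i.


Union bound: P[∪_{i=1}^{15} A_i] ≤ Σ_i P[A_i] ≤ 15·p = 15·(17/270) = 17/18.
Numerically: 17/18 ≈ 0.9444444.
Is 17/18 < 1? YES.
Since P[∪ A_i] ≤ 17/18 < 1, the complement has P[∩ A_i^c] ≥ 1 − 17/18 = 1/18 > 0, so some outcome avoids every A_i.

15·p = 17/18 ≈ 0.9444444; existence CERTIFIED by the union bound.


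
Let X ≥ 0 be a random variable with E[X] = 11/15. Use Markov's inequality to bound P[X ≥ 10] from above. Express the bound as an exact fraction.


μ = E[X] = 11/15, a = 10.
Markov: P[X ≥ 10] ≤ μ/a = (11/15)/10 = 11/150.
Numerically: ≈ 0.073.
(Since a = 10 > μ = 0.733, the bound 11/150 is < 1 and informative.)

P[X ≥ 10] ≤ 11/150 ≈ 0.073.


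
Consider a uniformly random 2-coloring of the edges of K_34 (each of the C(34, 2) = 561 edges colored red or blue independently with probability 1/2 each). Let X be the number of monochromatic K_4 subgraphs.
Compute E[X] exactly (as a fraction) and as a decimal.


Let X = Σ_S X_S over the C(34, 4) = 46376 subsets S of size 4, where X_S = 1 if the K_4 on S is monochromatic.
For a fixed S, the K_4 on S has C(4, 2) = 6 edges. P[all 6 edges red] = (1/2)^6, and likewise for blue, so P[monochromatic] = 2·(1/2)^6 = 2^{1 − 6} = 1/32.
By linearity: E[X] = C(34, 4) · 2^{1 − 6} = 46376 · 1/32 = 5797/4.
Numerically: E[X] ≈ 1449.2500.

E[X] = C(34,4)·2^(1−C(4,2)) = 5797/4 ≈ 1449.2500.


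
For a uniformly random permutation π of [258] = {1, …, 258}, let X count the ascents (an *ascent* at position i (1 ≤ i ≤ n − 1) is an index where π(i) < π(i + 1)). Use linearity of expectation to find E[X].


Write X = Σ X_I over i = 1, …, 257, with X_I the indicator of one ascent.
There are 257 indicators.
For each fixed i, the pair (π(i), π(i+1)) is a uniformly random ordered pair of distinct values from {1, …, 258}; by symmetry P[π(i) < π(i+1)] = 1/2.
By linearity: E[X] = 257 · (1/2) = (258 − 1) · (1/2) = 257/2 ≈ 128.500000.

E[X] = 257/2 = 128.500000.


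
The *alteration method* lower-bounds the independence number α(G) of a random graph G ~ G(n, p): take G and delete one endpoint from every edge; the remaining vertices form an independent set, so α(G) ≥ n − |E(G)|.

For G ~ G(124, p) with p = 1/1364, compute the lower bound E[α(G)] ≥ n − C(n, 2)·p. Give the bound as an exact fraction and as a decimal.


E[|E(G)|] = C(124, 2)·p = 7626 · (1/1364) = 123/22.
E[α(G)] ≥ n − E[|E(G)|] = 124 − 123/22 = 2605/22.
Numerically: ≈ 118.409.
(This is only a lower bound; the true E[α(G)] may be larger.)

E[α(G)] ≥ 2605/22 ≈ 118.409.


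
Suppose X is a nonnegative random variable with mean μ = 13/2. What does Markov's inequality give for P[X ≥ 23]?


μ = E[X] = 13/2, a = 23.
Markov: P[X ≥ 23] ≤ μ/a = (13/2)/23 = 13/46.
Numerically: ≈ 0.283.
(Since a = 23 > μ = 6.500, the bound 13/46 is < 1 and informative.)

P[X ≥ 23] ≤ 13/46 ≈ 0.283.


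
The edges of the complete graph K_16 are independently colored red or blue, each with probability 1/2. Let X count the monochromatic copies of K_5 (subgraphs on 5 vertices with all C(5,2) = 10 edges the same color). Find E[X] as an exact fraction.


Let X = Σ_S X_S over the C(16, 5) = 4368 subsets S of size 5, where X_S = 1 if the K_5 on S is monochromatic.
For a fixed S, the K_5 on S has C(5, 2) = 10 edges. P[all 10 edges red] = (1/2)^10, and likewise for blue, so P[monochromatic] = 2·(1/2)^10 = 2^{1 − 10} = 1/512.
By linearity: E[X] = C(16, 5) · 2^{1 − 10} = 4368 · 1/512 = 273/32.
Numerically: E[X] ≈ 8.531250.

E[X] = C(16,5)·2^(1−C(5,2)) = 273/32 ≈ 8.531250.


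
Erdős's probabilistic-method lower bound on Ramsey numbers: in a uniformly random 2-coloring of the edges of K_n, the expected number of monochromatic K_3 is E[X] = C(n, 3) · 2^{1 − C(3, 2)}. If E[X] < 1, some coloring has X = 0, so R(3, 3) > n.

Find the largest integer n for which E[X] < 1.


We need C(n, 3) · 2^{1 − 3} < 1, i.e. C(n, 3) < 2^{3 − 1} = 4.
Check values of n near the boundary:
  n = 3: C(3, 3) = 1; 1 < 4? YES
  n = 4: C(4, 3) = 4; 4 < 4? NO
  n = 5: C(5, 3) = 10; 10 < 4? NO
  n = 6: C(6, 3) = 20; 20 < 4? NO
The largest n with C(n, 3) < 4 is n = 3 (where E[X] = 1/4 ≈ 0.2500). Hence R(3, 3) > 3, i.e. R(3, 3) ≥ 4.

Largest n = 3; hence R(3, 3) > 3.


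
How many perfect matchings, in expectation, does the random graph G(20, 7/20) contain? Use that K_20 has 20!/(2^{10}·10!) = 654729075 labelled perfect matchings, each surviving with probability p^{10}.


K_20 has 20!/(2^{10}·10!) = 654729075 labelled perfect matchings.
For each such perfect matching H, let X_H = 1 if all 10 edges of H are present in G. Then P[X_H = 1] = p^{10} = (7/20)^{10} = 282475249/10240000000000.
Summing the indicators: E[X] = Σ_H E[X_H] = 654729075 · p^{10} = 654729075 · 282475249/10240000000000 = 7397790339526587/409600000000.
Numerically: E[X] ≈ 18061.

E[X] = 654729075 · (7/20)^{10} = 7397790339526587/409600000000 ≈ 18061.


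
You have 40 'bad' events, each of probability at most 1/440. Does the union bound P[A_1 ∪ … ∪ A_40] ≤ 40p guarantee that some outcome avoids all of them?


Union bound: P[∪_{i=1}^{40} A_i] ≤ Σ_i P[A_i] ≤ 40·p = 40·(1/440) = 1/11.
Numerically: 1/11 ≈ 0.0909091.
Is 1/11 < 1? YES.
Since P[∪ A_i] ≤ 1/11 < 1, the complement has P[∩ A_i^c] ≥ 1 − 1/11 = 10/11 > 0, so some outcome avoids every A_i.

40·p = 1/11 ≈ 0.0909091; existence CERTIFIED by the union bound.


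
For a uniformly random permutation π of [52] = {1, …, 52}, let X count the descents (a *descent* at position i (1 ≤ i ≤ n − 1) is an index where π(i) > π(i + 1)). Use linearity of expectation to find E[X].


Write X = Σ X_I over i = 1, …, 51, with X_I the indicator of one descent.
There are 51 indicators.
For each fixed i, the pair (π(i), π(i+1)) is a uniformly random ordered pair of distinct values from {1, …, 52}; by symmetry P[π(i) > π(i+1)] = 1/2.
By linearity: E[X] = 51 · (1/2) = (52 − 1) · (1/2) = 51/2 ≈ 25.50000.

E[X] = 51/2 = 25.50000.


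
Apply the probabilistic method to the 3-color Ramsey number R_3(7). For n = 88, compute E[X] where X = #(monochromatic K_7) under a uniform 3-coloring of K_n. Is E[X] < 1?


E[X] = C(88, 7) · 3^{1 − 21} = 6348337336 · 3^{−20} = 6348337336/3486784401.
As a reduced fraction: E[X] = 6348337336/3486784401 ≈ 1.8206854.
Is E[X] < 1? NO.
Since E[X] ≥ 1, the first-moment bound is inconclusive at n = 88; it does NOT by itself certify R_3(7) > 88.

E[X] = 6348337336/3486784401 ≈ 1.8206854; E[X] ≥ 1; first-moment method inconclusive here.


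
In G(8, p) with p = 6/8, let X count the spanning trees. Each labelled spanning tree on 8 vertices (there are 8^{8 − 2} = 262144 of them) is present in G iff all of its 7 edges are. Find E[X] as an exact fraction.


K_8 has 8^{8 − 2} = 262144 labelled spanning trees.
For each such spanning tree H, let X_H = 1 if all 7 edges of H are present in G. Then P[X_H = 1] = p^{7} = (3/4)^{7} = 2187/16384.
Summing the indicators: E[X] = Σ_H E[X_H] = 262144 · p^{7} = 262144 · 2187/16384 = 34992.
Numerically: E[X] ≈ 3.499e+04.

E[X] = 262144 · (3/4)^{7} = 34992 ≈ 3.499e+04.


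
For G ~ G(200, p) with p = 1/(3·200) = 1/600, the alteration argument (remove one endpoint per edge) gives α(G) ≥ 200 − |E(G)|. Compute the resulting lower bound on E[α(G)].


E[|E(G)|] = C(200, 2)·p = 19900 · (1/600) = 199/6.
E[α(G)] ≥ n − E[|E(G)|] = 200 − 199/6 = 1001/6.
Numerically: ≈ 166.83333.
(This is only a lower bound; the true E[α(G)] may be larger.)

E[α(G)] ≥ 1001/6 ≈ 166.83333.


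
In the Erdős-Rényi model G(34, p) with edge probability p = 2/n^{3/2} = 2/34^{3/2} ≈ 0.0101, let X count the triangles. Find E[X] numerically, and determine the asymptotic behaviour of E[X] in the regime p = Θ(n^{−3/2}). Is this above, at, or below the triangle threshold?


Number of potential triangles: C(34, 3) = 5984.
Each occurs with probability p³ ≈ (0.0101)³ ≈ 1.02668e-06.
By linearity: E[X] = C(34, 3)·p³ ≈ 5984 · 1.02668e-06 ≈ 0.006.
Since α = 3/2 > 1, p = c/n^{3/2} = o(1/n) is below the triangle threshold p ~ 1/n. Asymptotically E[X] ~ (c³/6)·n^{3(1−α)} = (2³/6)·n^{-1.5} → 0, so by Markov's inequality G has no triangles w.h.p.

E[X] ≈ 0.006; in regime p = Θ(1/n^{3/2}) E[X] tends to 0 (below the triangle threshold p ~ 1/n).


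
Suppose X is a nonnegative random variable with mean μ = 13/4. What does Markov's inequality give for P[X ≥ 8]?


μ = E[X] = 13/4, a = 8.
Markov: P[X ≥ 8] ≤ μ/a = (13/4)/8 = 13/32.
Numerically: ≈ 0.406.
(Since a = 8 > μ = 3.250, the bound 13/32 is < 1 and informative.)

P[X ≥ 8] ≤ 13/32 ≈ 0.406.


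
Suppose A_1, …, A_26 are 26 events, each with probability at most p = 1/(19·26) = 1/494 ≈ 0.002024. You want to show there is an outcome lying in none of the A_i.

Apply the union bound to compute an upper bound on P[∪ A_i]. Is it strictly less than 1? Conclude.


Union bound: P[∪_{i=1}^{26} A_i] ≤ Σ_i P[A_i] ≤ 26·p = 26·(1/494) = 1/19.
Numerically: 1/19 ≈ 0.052632.
Is 1/19 < 1? YES.
Since P[∪ A_i] ≤ 1/19 < 1, the complement has P[∩ A_i^c] ≥ 1 − 1/19 = 18/19 > 0, so some outcome avoids every A_i.

26·p = 1/19 ≈ 0.052632; existence CERTIFIED by the union bound.


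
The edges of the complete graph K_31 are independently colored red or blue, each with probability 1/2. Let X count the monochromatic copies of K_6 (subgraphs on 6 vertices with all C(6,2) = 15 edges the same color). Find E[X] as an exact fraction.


Let X = Σ_S X_S over the C(31, 6) = 736281 subsets S of size 6, where X_S = 1 if the K_6 on S is monochromatic.
For a fixed S, the K_6 on S has C(6, 2) = 15 edges. P[all 15 edges red] = (1/2)^15, and likewise for blue, so P[monochromatic] = 2·(1/2)^15 = 2^{1 − 15} = 1/16384.
Summing: E[X] = C(31, 6) · 2^{1 − 15} = 736281 · 1/16384 = 736281/16384.
Numerically: E[X] ≈ 44.939026.

E[X] = C(31,6)·2^(1−C(6,2)) = 736281/16384 ≈ 44.939026.


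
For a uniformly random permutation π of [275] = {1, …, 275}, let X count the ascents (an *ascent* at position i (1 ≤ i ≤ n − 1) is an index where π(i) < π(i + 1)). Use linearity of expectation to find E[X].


Write X = Σ X_I over i = 1, …, 274, with X_I the indicator of one ascent.
There are 274 indicators.
For each fixed i, the pair (π(i), π(i+1)) is a uniformly random ordered pair of distinct values from {1, …, 275}; by symmetry P[π(i) < π(i+1)] = 1/2.
By linearity: E[X] = 274 · (1/2) = (275 − 1) · (1/2) = 137 ≈ 137.00000.

E[X] = 137 = 137.00000.


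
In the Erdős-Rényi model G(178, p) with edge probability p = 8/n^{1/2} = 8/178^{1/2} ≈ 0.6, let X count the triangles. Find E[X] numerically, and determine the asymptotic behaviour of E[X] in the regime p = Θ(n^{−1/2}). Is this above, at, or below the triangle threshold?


Number of potential triangles: C(178, 3) = 924176.
Each occurs with probability p³ ≈ (0.6)³ ≈ 2.15596e-01.
By linearity: E[X] = C(178, 3)·p³ ≈ 924176 · 2.15596e-01 ≈ 199248.309.
Since α = 1/2 < 1, p = c/n^{1/2} ≫ 1/n is above the triangle threshold p ~ 1/n. Asymptotically E[X] ~ (c³/6)·n^{3(1−α)} = (8³/6)·n^{1.5} → ∞; triangles are abundant w.h.p.

E[X] ≈ 199248.309; in regime p = Θ(1/n^{1/2}) E[X] diverges (above the triangle threshold p ~ 1/n).


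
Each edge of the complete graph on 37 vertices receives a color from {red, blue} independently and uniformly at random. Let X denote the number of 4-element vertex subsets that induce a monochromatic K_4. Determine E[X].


Let X = Σ_S X_S over the C(37, 4) = 66045 subsets S of size 4, where X_S = 1 if the K_4 on S is monochromatic.
For a fixed S, the K_4 on S has C(4, 2) = 6 edges. P[all 6 edges red] = (1/2)^6, and likewise for blue, so P[monochromatic] = 2·(1/2)^6 = 2^{1 − 6} = 1/32.
By linearity: E[X] = C(37, 4) · 2^{1 − 6} = 66045 · 1/32 = 66045/32.
Numerically: E[X] ≈ 2063.9062.

E[X] = C(37,4)·2^(1−C(4,2)) = 66045/32 ≈ 2063.9062.


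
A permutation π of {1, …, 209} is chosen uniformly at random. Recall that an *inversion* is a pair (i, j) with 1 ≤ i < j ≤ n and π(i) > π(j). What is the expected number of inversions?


Write X = Σ X_I over the C(209, 2) = 21736 pairs i < j, with X_I the indicator of one inversion.
There are 21736 indicators.
For each fixed pair i < j, the values π(i) and π(j) are two distinct elements of {1, …, 209} in uniformly random order; by symmetry P[π(i) > π(j)] = 1/2.
By linearity: E[X] = 21736 · (1/2) = C(209, 2) · (1/2) = 21736/2 = 10868 ≈ 10868.0000.

E[X] = 10868 = 10868.0000.


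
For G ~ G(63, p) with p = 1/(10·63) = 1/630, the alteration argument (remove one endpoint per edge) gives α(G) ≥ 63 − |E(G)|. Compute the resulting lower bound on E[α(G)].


E[|E(G)|] = C(63, 2)·p = 1953 · (1/630) = 31/10.
E[α(G)] ≥ n − E[|E(G)|] = 63 − 31/10 = 599/10.
Numerically: ≈ 59.90000.
(This is only a lower bound; the true E[α(G)] may be larger.)

E[α(G)] ≥ 599/10 ≈ 59.90000.


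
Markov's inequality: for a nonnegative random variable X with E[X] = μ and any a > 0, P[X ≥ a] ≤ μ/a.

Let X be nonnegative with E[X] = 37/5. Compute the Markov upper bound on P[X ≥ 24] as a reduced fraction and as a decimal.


μ = E[X] = 37/5, a = 24.
Markov: P[X ≥ 24] ≤ μ/a = (37/5)/24 = 37/120.
Numerically: ≈ 0.30833.
(Since a = 24 > μ = 7.40000, the bound 37/120 is < 1 and informative.)

P[X ≥ 24] ≤ 37/120 ≈ 0.30833.


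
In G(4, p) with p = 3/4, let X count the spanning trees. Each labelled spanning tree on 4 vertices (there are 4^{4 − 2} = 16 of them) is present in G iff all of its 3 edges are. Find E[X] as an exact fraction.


K_4 has 4^{4 − 2} = 16 labelled spanning trees.
For each such spanning tree H, let X_H = 1 if all 3 edges of H are present in G. Then P[X_H = 1] = p^{3} = (3/4)^{3} = 27/64.
By linearity: E[X] = Σ_H E[X_H] = 16 · p^{3} = 16 · 27/64 = 27/4.
Numerically: E[X] ≈ 6.75.

E[X] = 16 · (3/4)^{3} = 27/4 ≈ 6.75.


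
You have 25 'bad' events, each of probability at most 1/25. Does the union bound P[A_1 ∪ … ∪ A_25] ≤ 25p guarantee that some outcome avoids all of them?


Union bound: P[∪_{i=1}^{25} A_i] ≤ Σ_i P[A_i] ≤ 25·p = 25·(1/25) = 1.
Numerically: 1 ≈ 1.000.
Is 1 < 1? NO.
Since the bound 1 is ≥ 1, the union bound is uninformative here; it does NOT by itself certify existence.

25·p = 1 ≈ 1.000; existence NOT certified by the union bound.


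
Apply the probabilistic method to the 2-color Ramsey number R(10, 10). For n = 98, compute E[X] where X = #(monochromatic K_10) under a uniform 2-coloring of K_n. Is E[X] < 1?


E[X] = C(98, 10) · 2^{1 − 45} = 14005614014756 · 2^{−44} = 14005614014756/17592186044416.
As a reduced fraction: E[X] = 3501403503689/4398046511104 ≈ 0.7961270.
Is E[X] < 1? YES.
Since E[X] < 1, there exists a 2-coloring of K_{98} with no monochromatic K_10; hence R(10, 10) > 98.

E[X] = 3501403503689/4398046511104 ≈ 0.7961270; E[X] < 1, so R(10, 10) > 98.


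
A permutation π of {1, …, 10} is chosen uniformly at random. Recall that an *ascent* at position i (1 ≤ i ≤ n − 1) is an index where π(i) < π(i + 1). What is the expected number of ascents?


Write X = Σ X_I over i = 1, …, 9, with X_I the indicator of one ascent.
There are 9 indicators.
For each fixed i, the pair (π(i), π(i+1)) is a uniformly random ordered pair of distinct values from {1, …, 10}; by symmetry P[π(i) < π(i+1)] = 1/2.
By linearity: E[X] = 9 · (1/2) = (10 − 1) · (1/2) = 9/2 ≈ 4.5000.

E[X] = 9/2 = 4.5000.


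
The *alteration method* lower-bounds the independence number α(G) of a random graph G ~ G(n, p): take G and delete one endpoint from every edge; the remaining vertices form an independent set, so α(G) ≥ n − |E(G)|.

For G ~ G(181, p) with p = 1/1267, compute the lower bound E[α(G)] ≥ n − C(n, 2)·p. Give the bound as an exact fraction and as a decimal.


E[|E(G)|] = C(181, 2)·p = 16290 · (1/1267) = 90/7.
E[α(G)] ≥ n − E[|E(G)|] = 181 − 90/7 = 1177/7.
Numerically: ≈ 168.14286.
(This is only a lower bound; the true E[α(G)] may be larger.)

E[α(G)] ≥ 1177/7 ≈ 168.14286.


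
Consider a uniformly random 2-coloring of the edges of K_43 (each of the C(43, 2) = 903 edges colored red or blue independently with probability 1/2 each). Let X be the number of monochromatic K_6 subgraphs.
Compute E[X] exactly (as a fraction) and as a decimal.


Let X = Σ_S X_S over the C(43, 6) = 6096454 subsets S of size 6, where X_S = 1 if the K_6 on S is monochromatic.
For a fixed S, the K_6 on S has C(6, 2) = 15 edges. P[all 15 edges red] = (1/2)^15, and likewise for blue, so P[monochromatic] = 2·(1/2)^15 = 2^{1 − 15} = 1/16384.
By linearity: E[X] = C(43, 6) · 2^{1 − 15} = 6096454 · 1/16384 = 3048227/8192.
Numerically: E[X] ≈ 372.098022.

E[X] = C(43,6)·2^(1−C(6,2)) = 3048227/8192 ≈ 372.098022.


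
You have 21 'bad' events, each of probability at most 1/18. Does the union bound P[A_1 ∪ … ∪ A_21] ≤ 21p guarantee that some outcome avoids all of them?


Union bound: P[∪_{i=1}^{21} A_i] ≤ Σ_i P[A_i] ≤ 21·p = 21·(1/18) = 7/6.
Numerically: 7/6 ≈ 1.1666667.
Is 7/6 < 1? NO.
Since the bound 7/6 is ≥ 1, the union bound is uninformative here; it does NOT by itself certify existence.

21·p = 7/6 ≈ 1.1666667; existence NOT certified by the union bound.


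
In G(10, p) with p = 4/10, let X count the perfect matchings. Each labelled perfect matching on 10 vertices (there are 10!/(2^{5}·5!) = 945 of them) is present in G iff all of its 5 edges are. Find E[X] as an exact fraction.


K_10 has 10!/(2^{5}·5!) = 945 labelled perfect matchings.
For each such perfect matching H, let X_H = 1 if all 5 edges of H are present in G. Then P[X_H = 1] = p^{5} = (2/5)^{5} = 32/3125.
By linearity: E[X] = Σ_H E[X_H] = 945 · p^{5} = 945 · 32/3125 = 6048/625.
Numerically: E[X] ≈ 9.677.

E[X] = 945 · (2/5)^{5} = 6048/625 ≈ 9.677.


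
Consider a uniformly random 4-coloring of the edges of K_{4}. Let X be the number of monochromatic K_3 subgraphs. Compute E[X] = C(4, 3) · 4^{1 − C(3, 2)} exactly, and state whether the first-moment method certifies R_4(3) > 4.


E[X] = C(4, 3) · 4^{1 − 3} = 4 · 4^{−2} = 4/16.
As a reduced fraction: E[X] = 1/4 ≈ 0.250.
Is E[X] < 1? YES.
Since E[X] < 1, there exists a 4-coloring of K_{4} with no monochromatic K_3; hence R_4(3) > 4.

E[X] = 1/4 ≈ 0.250; E[X] < 1, so R_4(3) > 4.


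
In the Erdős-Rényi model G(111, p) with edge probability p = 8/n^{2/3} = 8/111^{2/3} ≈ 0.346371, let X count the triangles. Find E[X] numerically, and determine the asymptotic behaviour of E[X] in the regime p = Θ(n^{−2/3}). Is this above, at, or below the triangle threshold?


Number of potential triangles: C(111, 3) = 221815.
Each occurs with probability p³ ≈ (0.346371)³ ≈ 4.15550686e-02.
By linearity: E[X] = C(111, 3)·p³ ≈ 221815 · 4.15550686e-02 ≈ 9217.537538.
Since α = 2/3 < 1, p = c/n^{2/3} ≫ 1/n is above the triangle threshold p ~ 1/n. Asymptotically E[X] ~ (c³/6)·n^{3(1−α)} = (8³/6)·n^{1} → ∞; triangles are abundant w.h.p.

E[X] ≈ 9217.537538; in regime p = Θ(1/n^{2/3}) E[X] diverges (above the triangle threshold p ~ 1/n).


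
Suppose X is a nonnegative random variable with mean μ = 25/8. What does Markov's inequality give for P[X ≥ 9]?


μ = E[X] = 25/8, a = 9.
Markov: P[X ≥ 9] ≤ μ/a = (25/8)/9 = 25/72.
Numerically: ≈ 0.347222.
(Since a = 9 > μ = 3.125000, the bound 25/72 is < 1 and informative.)

P[X ≥ 9] ≤ 25/72 ≈ 0.347222.


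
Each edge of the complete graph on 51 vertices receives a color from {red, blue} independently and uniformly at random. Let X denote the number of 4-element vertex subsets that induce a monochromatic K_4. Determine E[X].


Let X = Σ_S X_S over the C(51, 4) = 249900 subsets S of size 4, where X_S = 1 if the K_4 on S is monochromatic.
For a fixed S, the K_4 on S has C(4, 2) = 6 edges. P[all 6 edges red] = (1/2)^6, and likewise for blue, so P[monochromatic] = 2·(1/2)^6 = 2^{1 − 6} = 1/32.
By linearity of expectation: E[X] = C(51, 4) · 2^{1 − 6} = 249900 · 1/32 = 62475/8.
Numerically: E[X] ≈ 7809.375000.

E[X] = C(51,4)·2^(1−C(4,2)) = 62475/8 ≈ 7809.375000.


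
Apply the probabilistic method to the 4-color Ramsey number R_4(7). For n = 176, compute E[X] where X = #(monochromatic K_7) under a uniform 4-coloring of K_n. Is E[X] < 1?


E[X] = C(176, 7) · 4^{1 − 21} = 919790691600 · 4^{−20} = 919790691600/1099511627776.
As a reduced fraction: E[X] = 57486918225/68719476736 ≈ 0.837.
Is E[X] < 1? YES.
Since E[X] < 1, there exists a 4-coloring of K_{176} with no monochromatic K_7; hence R_4(7) > 176.

E[X] = 57486918225/68719476736 ≈ 0.837; E[X] < 1, so R_4(7) > 176.


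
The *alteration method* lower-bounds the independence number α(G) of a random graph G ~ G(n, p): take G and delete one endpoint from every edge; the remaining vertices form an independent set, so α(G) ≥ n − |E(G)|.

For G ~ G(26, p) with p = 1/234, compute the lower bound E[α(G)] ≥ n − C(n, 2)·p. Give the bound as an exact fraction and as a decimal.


E[|E(G)|] = C(26, 2)·p = 325 · (1/234) = 25/18.
E[α(G)] ≥ n − E[|E(G)|] = 26 − 25/18 = 443/18.
Numerically: ≈ 24.611111.
(This is only a lower bound; the true E[α(G)] may be larger.)

E[α(G)] ≥ 443/18 ≈ 24.611111.


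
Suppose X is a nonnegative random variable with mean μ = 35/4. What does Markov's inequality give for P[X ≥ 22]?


μ = E[X] = 35/4, a = 22.
Markov: P[X ≥ 22] ≤ μ/a = (35/4)/22 = 35/88.
Numerically: ≈ 0.3977.
(Since a = 22 > μ = 8.7500, the bound 35/88 is < 1 and informative.)

P[X ≥ 22] ≤ 35/88 ≈ 0.3977.


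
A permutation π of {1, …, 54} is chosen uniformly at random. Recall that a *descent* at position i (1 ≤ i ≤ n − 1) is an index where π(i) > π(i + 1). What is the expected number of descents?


Write X = Σ X_I over i = 1, …, 53, with X_I the indicator of one descent.
There are 53 indicators.
For each fixed i, the pair (π(i), π(i+1)) is a uniformly random ordered pair of distinct values from {1, …, 54}; by symmetry P[π(i) > π(i+1)] = 1/2.
By linearity: E[X] = 53 · (1/2) = (54 − 1) · (1/2) = 53/2 ≈ 26.5000.

E[X] = 53/2 = 26.5000.


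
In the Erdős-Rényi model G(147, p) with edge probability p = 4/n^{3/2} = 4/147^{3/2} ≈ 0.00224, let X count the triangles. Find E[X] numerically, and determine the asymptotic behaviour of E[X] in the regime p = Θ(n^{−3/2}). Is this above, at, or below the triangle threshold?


Number of potential triangles: C(147, 3) = 518665.
Each occurs with probability p³ ≈ (0.00224)³ ≈ 1.13045e-08.
By linearity: E[X] = C(147, 3)·p³ ≈ 518665 · 1.13045e-08 ≈ 0.006.
Since α = 3/2 > 1, p = c/n^{3/2} = o(1/n) is below the triangle threshold p ~ 1/n. Asymptotically E[X] ~ (c³/6)·n^{3(1−α)} = (4³/6)·n^{-1.5} → 0, so by Markov's inequality G has no triangles w.h.p.

E[X] ≈ 0.006; in regime p = Θ(1/n^{3/2}) E[X] tends to 0 (below the triangle threshold p ~ 1/n).


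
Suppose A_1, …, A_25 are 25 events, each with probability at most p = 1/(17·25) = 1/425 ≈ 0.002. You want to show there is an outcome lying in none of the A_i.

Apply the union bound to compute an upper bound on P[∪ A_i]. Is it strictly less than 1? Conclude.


Union bound: P[∪_{i=1}^{25} A_i] ≤ Σ_i P[A_i] ≤ 25·p = 25·(1/425) = 1/17.
Numerically: 1/17 ≈ 0.059.
Is 1/17 < 1? YES.
Since P[∪ A_i] ≤ 1/17 < 1, the complement has P[∩ A_i^c] ≥ 1 − 1/17 = 16/17 > 0, so some outcome avoids every A_i.

25·p = 1/17 ≈ 0.059; existence CERTIFIED by the union bound.


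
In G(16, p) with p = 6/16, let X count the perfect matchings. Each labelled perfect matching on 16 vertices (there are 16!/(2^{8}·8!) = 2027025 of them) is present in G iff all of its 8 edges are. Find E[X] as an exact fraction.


K_16 has 16!/(2^{8}·8!) = 2027025 labelled perfect matchings.
For each such perfect matching H, let X_H = 1 if all 8 edges of H are present in G. Then P[X_H = 1] = p^{8} = (3/8)^{8} = 6561/16777216.
By linearity: E[X] = Σ_H E[X_H] = 2027025 · p^{8} = 2027025 · 6561/16777216 = 13299311025/16777216.
Numerically: E[X] ≈ 792.701.

E[X] = 2027025 · (3/8)^{8} = 13299311025/16777216 ≈ 792.701.


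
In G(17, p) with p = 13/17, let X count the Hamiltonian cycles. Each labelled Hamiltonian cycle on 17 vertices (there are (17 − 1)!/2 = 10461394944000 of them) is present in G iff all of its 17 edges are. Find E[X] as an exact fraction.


K_17 has (17 − 1)!/2 = 10461394944000 labelled Hamiltonian cycles.
For each such Hamiltonian cycle H, let X_H = 1 if all 17 edges of H are present in G. Then P[X_H = 1] = p^{17} = (13/17)^{17} = 8650415919381337933/827240261886336764177.
Summing the indicators: E[X] = Σ_H E[X_H] = 10461394944000 · p^{17} = 10461394944000 · 8650415919381337933/827240261886336764177 = 90495417362513040260241610752000/827240261886336764177.
Numerically: E[X] ≈ 1.09394e+11.

E[X] = 10461394944000 · (13/17)^{17} = 90495417362513040260241610752000/827240261886336764177 ≈ 1.09394e+11.


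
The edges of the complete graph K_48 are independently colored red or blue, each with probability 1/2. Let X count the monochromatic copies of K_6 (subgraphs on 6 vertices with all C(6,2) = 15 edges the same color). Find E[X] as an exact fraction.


Let X = Σ_S X_S over the C(48, 6) = 12271512 subsets S of size 6, where X_S = 1 if the K_6 on S is monochromatic.
For a fixed S, the K_6 on S has C(6, 2) = 15 edges. P[all 15 edges red] = (1/2)^15, and likewise for blue, so P[monochromatic] = 2·(1/2)^15 = 2^{1 − 15} = 1/16384.
By linearity: E[X] = C(48, 6) · 2^{1 − 15} = 12271512 · 1/16384 = 1533939/2048.
Numerically: E[X] ≈ 748.994.

E[X] = C(48,6)·2^(1−C(6,2)) = 1533939/2048 ≈ 748.994.


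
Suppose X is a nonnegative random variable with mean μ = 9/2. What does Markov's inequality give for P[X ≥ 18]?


μ = E[X] = 9/2, a = 18.
Markov: P[X ≥ 18] ≤ μ/a = (9/2)/18 = 1/4.
Numerically: ≈ 0.250.
(Since a = 18 > μ = 4.500, the bound 1/4 is < 1 and informative.)

P[X ≥ 18] ≤ 1/4 ≈ 0.250.


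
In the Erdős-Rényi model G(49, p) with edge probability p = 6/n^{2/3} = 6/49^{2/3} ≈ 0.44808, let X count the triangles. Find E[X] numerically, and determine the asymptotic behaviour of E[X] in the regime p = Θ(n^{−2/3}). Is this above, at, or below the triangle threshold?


Number of potential triangles: C(49, 3) = 18424.
Each occurs with probability p³ ≈ (0.44808)³ ≈ 8.9962516e-02.
By linearity: E[X] = C(49, 3)·p³ ≈ 18424 · 8.9962516e-02 ≈ 1657.46939.
Since α = 2/3 < 1, p = c/n^{2/3} ≫ 1/n is above the triangle threshold p ~ 1/n. Asymptotically E[X] ~ (c³/6)·n^{3(1−α)} = (6³/6)·n^{1} → ∞; triangles are abundant w.h.p.

E[X] ≈ 1657.46939; in regime p = Θ(1/n^{2/3}) E[X] diverges (above the triangle threshold p ~ 1/n).


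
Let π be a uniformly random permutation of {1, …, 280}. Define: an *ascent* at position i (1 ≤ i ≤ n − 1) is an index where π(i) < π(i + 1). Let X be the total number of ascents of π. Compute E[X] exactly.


Write X = Σ X_I over i = 1, …, 279, with X_I the indicator of one ascent.
There are 279 indicators.
For each fixed i, the pair (π(i), π(i+1)) is a uniformly random ordered pair of distinct values from {1, …, 280}; by symmetry P[π(i) < π(i+1)] = 1/2.
By linearity: E[X] = 279 · (1/2) = (280 − 1) · (1/2) = 279/2 ≈ 139.5000.

E[X] = 279/2 = 139.5000.
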